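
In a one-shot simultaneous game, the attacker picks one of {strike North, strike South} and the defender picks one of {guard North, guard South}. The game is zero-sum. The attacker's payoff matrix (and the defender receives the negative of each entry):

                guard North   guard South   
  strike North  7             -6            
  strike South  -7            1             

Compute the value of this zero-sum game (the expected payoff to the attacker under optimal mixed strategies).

v = -5/3

For the attacker to be willing to mix, the attacker must be indifferent between strike North and strike South, which pins down the defender's mix.
  the attacker's payoff from strike North: q·7 + (1−q)·(-6) = 13q - 6
  the attacker's payoff from strike South: q·(-7) + (1−q)·1 = -8q + 1
  13q - 6 = -8q + 1  ⇒  21q = 7  ⇒  q = 1/3.
The value is the attacker's expected payoff against this mix (using strike North): (1/3)·7 + (2/3)·(-6) = -5/3.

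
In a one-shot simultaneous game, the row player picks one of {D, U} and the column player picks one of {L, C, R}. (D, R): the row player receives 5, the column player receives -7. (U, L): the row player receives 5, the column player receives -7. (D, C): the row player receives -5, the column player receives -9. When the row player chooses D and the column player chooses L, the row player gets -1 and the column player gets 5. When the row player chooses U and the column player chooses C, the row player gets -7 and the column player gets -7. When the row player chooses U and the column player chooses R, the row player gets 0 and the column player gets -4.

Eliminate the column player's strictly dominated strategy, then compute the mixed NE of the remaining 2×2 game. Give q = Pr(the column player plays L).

The column player's strategy C is strictly dominated by R: -7 > -9 and -4 > -7. Eliminate C.
The row player's indifference between D and U determines the column player's mixing probability q:
  the row player's payoff from D: q·(-1) + (1−q)·5 = -6q + 5
  the row player's payoff from U: q·5 + (1−q)·0 = 5q
  -6q + 5 = 5q  ⇒  -11q = -5  ⇒  q = 5/11.

q = 5/11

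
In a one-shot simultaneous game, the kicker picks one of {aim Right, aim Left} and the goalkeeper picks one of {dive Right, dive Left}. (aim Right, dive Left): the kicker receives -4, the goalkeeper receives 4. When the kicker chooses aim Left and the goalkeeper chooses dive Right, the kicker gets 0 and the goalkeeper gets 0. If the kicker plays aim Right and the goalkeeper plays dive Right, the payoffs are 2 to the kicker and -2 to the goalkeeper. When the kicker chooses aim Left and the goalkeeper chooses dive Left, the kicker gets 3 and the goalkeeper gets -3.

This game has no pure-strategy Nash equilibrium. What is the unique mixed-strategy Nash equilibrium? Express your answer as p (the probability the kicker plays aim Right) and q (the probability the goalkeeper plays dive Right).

The goalkeeper's indifference between dive Right and dive Left determines the kicker's mixing probability p:
  the goalkeeper's expected payoff from dive Right: p·(-2) + (1−p)·0 = -2p
  the goalkeeper's expected payoff from dive Left: p·4 + (1−p)·(-3) = 7p - 3
  -2p = 7p - 3  ⇒  -9p = -3  ⇒  p = 1/3.
The kicker's indifference between aim Right and aim Left determines the goalkeeper's mixing probability q:
  the kicker's expected payoff from aim Right: q·2 + (1−q)·(-4) = 6q - 4
  the kicker's expected payoff from aim Left: q·0 + (1−q)·3 = -3q + 3
  6q - 4 = -3q + 3  ⇒  9q = 7  ⇒  q = 7/9.

p = 1/3, q = 7/9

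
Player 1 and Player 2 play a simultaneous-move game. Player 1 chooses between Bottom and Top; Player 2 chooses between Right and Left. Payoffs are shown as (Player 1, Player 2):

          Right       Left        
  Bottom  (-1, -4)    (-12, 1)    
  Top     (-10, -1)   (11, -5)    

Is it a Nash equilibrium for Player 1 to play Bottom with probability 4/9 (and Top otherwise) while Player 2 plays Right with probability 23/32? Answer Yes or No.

Check Player 2's indifference given Player 1's mix p = 4/9:
  payoff from Right = -7/3; payoff from Left = -7/3 — equal.
Check Player 1's indifference given Player 2's mix q = 23/32:
  payoff from Bottom = -131/32; payoff from Top = -131/32 — equal.
Both players are indifferent, so neither can profitably deviate.

Yes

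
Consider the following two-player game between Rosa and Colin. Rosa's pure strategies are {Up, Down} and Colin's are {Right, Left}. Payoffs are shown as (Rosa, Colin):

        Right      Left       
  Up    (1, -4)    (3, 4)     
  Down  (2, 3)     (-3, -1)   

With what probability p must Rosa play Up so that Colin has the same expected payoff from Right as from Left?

p = 1/3

Colin's indifference between Right and Left determines Rosa's mixing probability p:
  Colin's payoff from Right: p·(-4) + (1−p)·3 = -7p + 3
  Colin's payoff from Left: p·4 + (1−p)·(-1) = 5p - 1
  -7p + 3 = 5p - 1  ⇒  -12p = -4  ⇒  p = 1/3.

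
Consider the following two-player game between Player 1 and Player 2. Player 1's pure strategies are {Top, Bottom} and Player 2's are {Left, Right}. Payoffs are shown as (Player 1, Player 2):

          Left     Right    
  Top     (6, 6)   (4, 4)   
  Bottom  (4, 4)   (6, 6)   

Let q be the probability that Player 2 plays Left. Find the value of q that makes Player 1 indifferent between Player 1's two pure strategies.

q = 1/2

In a mixed equilibrium Player 1 is indifferent between Top and Bottom; this condition fixes q.
  Player 1's payoff to Top: q·6 + (1−q)·4 = 2q + 4
  Player 1's payoff to Bottom: q·4 + (1−q)·6 = -2q + 6
  2q + 4 = -2q + 6  ⇒  4q = 2  ⇒  q = 1/2.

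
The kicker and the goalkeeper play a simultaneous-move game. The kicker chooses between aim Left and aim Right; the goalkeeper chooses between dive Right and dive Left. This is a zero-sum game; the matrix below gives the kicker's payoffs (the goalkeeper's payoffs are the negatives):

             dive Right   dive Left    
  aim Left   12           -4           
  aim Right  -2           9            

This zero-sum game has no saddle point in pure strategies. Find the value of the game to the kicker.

Set the kicker's expected payoff from aim Left equal to that from aim Right:
  the kicker's expected payoff from aim Left: q·12 + (1−q)·(-4) = 16q - 4
  the kicker's expected payoff from aim Right: q·(-2) + (1−q)·9 = -11q + 9
  16q - 4 = -11q + 9  ⇒  27q = 13  ⇒  q = 13/27.
The value is the kicker's expected payoff against this mix (using aim Left): (13/27)·12 + (14/27)·(-4) = 100/27.

v = 100/27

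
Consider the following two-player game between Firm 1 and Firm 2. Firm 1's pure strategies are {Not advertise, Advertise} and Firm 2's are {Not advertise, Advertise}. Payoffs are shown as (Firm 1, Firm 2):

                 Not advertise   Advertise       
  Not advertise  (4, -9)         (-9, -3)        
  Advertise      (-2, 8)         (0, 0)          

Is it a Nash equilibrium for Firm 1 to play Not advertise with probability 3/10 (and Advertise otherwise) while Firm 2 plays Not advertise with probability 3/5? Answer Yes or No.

Given Firm 1's mix p = 3/10, Firm 2's payoff from Not advertise is 29/10 but from Advertise is -9/10. Firm 2 strictly prefers Not advertise, so Firm 2 would not mix.
So the proposed profile is not a Nash equilibrium.

No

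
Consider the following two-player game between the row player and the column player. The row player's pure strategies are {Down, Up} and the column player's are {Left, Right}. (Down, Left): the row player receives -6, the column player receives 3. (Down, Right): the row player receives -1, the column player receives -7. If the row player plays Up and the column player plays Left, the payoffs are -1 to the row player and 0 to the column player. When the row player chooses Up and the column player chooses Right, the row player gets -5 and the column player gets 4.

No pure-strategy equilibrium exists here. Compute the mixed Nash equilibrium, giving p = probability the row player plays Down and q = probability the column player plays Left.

In a mixed equilibrium the column player is indifferent between Left and Right; this condition fixes p.
  the column player's expected payoff from Left: p·3 + (1−p)·0 = 3p
  the column player's expected payoff from Right: p·(-7) + (1−p)·4 = -11p + 4
  3p = -11p + 4  ⇒  14p = 4  ⇒  p = 2/7.
The row player's indifference between Down and Up determines the column player's mixing probability q:
  the row player's payoff to Down: q·(-6) + (1−q)·(-1) = -5q - 1
  the row player's payoff to Up: q·(-1) + (1−q)·(-5) = 4q - 5
  -5q - 1 = 4q - 5  ⇒  -9q = -4  ⇒  q = 4/9.

p = 2/7, q = 4/9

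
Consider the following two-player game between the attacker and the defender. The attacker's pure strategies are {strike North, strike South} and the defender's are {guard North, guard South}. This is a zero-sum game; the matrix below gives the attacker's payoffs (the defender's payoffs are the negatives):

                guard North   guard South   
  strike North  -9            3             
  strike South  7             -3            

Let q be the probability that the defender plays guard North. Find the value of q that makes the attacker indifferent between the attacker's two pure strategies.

In a mixed equilibrium the attacker is indifferent between strike North and strike South; this condition fixes q.
  the attacker's payoff to strike North: q·(-9) + (1−q)·3 = -12q + 3
  the attacker's payoff to strike South: q·7 + (1−q)·(-3) = 10q - 3
  -12q + 3 = 10q - 3  ⇒  -22q = -6  ⇒  q = 3/11.

q = 3/11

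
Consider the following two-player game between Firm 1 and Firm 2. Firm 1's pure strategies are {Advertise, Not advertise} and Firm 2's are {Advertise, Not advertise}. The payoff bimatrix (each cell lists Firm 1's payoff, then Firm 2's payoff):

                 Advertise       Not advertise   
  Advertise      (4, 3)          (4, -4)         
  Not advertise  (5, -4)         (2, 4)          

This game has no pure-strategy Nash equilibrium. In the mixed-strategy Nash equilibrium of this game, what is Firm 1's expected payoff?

4

In a mixed equilibrium Firm 1 is indifferent between Advertise and Not advertise; this condition fixes q.
  Firm 1's expected payoff from Advertise: q·4 + (1−q)·4 = 4
  Firm 1's expected payoff from Not advertise: q·5 + (1−q)·2 = 3q + 2
  4 = 3q + 2  ⇒  -3q = -2  ⇒  q = 2/3.
At equilibrium Firm 1 is indifferent across rows, so Firm 1's payoff equals the payoff from Advertise: (2/3)·4 + (1/3)·4 = 4.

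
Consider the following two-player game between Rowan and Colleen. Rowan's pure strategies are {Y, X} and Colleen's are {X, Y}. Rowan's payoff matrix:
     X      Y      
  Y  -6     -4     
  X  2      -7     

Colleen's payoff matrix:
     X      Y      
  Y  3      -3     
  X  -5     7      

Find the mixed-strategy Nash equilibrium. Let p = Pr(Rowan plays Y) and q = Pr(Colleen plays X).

p = 2/3, q = 3/11

Rowan's mix must leave Colleen indifferent between X and Y.
  Colleen's payoff from X: p·3 + (1−p)·(-5) = 8p - 5
  Colleen's payoff from Y: p·(-3) + (1−p)·7 = -10p + 7
  8p - 5 = -10p + 7  ⇒  18p = 12  ⇒  p = 2/3.
Colleen's mix must leave Rowan indifferent between Y and X.
  Rowan's payoff from Y: q·(-6) + (1−q)·(-4) = -2q - 4
  Rowan's payoff from X: q·2 + (1−q)·(-7) = 9q - 7
  -2q - 4 = 9q - 7  ⇒  -11q = -3  ⇒  q = 3/11.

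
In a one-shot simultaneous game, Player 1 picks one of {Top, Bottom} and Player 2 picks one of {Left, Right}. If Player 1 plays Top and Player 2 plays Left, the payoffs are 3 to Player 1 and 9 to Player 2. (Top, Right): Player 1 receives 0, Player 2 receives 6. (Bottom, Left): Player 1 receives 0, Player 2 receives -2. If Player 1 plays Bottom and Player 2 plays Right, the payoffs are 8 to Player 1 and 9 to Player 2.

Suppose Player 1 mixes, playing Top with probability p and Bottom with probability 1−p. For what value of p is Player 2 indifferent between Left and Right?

p = 11/14

Player 1's mix must leave Player 2 indifferent between Left and Right.
  Player 2's payoff to Left: p·9 + (1−p)·(-2) = 11p - 2
  Player 2's payoff to Right: p·6 + (1−p)·9 = -3p + 9
  11p - 2 = -3p + 9  ⇒  14p = 11  ⇒  p = 11/14.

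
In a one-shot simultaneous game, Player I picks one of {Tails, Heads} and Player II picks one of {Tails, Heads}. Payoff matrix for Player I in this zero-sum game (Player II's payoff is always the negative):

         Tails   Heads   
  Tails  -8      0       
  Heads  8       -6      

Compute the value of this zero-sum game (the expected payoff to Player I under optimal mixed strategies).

v = -24/11

Player II's mix must leave Player I indifferent between Tails and Heads.
  Player I's expected payoff from Tails: q·(-8) + (1−q)·0 = -8q
  Player I's expected payoff from Heads: q·8 + (1−q)·(-6) = 14q - 6
  -8q = 14q - 6  ⇒  -22q = -6  ⇒  q = 3/11.
The value is Player I's expected payoff against this mix (using Tails): (3/11)·(-8) + (8/11)·0 = -24/11.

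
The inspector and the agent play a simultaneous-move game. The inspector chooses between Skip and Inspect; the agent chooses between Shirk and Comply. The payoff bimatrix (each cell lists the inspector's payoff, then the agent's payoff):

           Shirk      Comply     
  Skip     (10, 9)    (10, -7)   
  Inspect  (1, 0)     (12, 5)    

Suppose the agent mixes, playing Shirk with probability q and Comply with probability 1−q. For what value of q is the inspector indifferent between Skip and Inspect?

For the inspector to be willing to mix, the inspector must be indifferent between Skip and Inspect, which pins down the agent's mix.
  the inspector's expected payoff from Skip: q·10 + (1−q)·10 = 10
  the inspector's expected payoff from Inspect: q·1 + (1−q)·12 = -11q + 12
  10 = -11q + 12  ⇒  11q = 2  ⇒  q = 2/11.

q = 2/11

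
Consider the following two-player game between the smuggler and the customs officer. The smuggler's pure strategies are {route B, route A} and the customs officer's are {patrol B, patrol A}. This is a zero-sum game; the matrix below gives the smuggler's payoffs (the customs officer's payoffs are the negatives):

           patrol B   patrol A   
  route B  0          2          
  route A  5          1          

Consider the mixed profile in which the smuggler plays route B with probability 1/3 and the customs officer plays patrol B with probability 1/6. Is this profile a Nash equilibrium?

No

Given the smuggler's mix p = 1/3, the customs officer's payoff from patrol B is -10/3 but from patrol A is -4/3. The customs officer strictly prefers patrol A, so the customs officer would not mix.
So the proposed profile is not a Nash equilibrium.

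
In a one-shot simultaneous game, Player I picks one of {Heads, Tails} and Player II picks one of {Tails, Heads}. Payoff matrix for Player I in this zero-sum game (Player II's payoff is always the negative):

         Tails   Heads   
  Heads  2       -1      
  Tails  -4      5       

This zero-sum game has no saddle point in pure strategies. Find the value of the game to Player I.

Set Player I's expected payoff from Heads equal to that from Tails:
  Player I's payoff from Heads: q·2 + (1−q)·(-1) = 3q - 1
  Player I's payoff from Tails: q·(-4) + (1−q)·5 = -9q + 5
  3q - 1 = -9q + 5  ⇒  12q = 6  ⇒  q = 1/2.
The value is Player I's expected payoff against this mix (using Heads): (1/2)·2 + (1/2)·(-1) = 1/2.

v = 1/2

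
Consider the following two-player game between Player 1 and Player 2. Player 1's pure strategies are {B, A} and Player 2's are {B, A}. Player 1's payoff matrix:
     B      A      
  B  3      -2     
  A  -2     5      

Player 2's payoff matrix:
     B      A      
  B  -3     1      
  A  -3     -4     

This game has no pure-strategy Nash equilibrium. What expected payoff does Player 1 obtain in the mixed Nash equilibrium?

11/12

For Player 1 to be willing to mix, Player 1 must be indifferent between B and A, which pins down Player 2's mix.
  Player 1's payoff to B: q·3 + (1−q)·(-2) = 5q - 2
  Player 1's payoff to A: q·(-2) + (1−q)·5 = -7q + 5
  5q - 2 = -7q + 5  ⇒  12q = 7  ⇒  q = 7/12.
At equilibrium Player 1 is indifferent across rows, so Player 1's payoff equals the payoff from B: (7/12)·3 + (5/12)·(-2) = 11/12.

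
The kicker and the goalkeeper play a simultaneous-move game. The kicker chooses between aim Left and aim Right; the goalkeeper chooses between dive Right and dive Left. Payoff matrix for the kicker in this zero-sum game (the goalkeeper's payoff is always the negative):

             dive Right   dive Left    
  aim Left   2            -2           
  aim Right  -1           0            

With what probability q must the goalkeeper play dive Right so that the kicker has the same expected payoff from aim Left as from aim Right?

The kicker's indifference between aim Left and aim Right determines the goalkeeper's mixing probability q:
  the kicker's payoff to aim Left: q·2 + (1−q)·(-2) = 4q - 2
  the kicker's payoff to aim Right: q·(-1) + (1−q)·0 = -q
  4q - 2 = -q  ⇒  5q = 2  ⇒  q = 2/5.

q = 2/5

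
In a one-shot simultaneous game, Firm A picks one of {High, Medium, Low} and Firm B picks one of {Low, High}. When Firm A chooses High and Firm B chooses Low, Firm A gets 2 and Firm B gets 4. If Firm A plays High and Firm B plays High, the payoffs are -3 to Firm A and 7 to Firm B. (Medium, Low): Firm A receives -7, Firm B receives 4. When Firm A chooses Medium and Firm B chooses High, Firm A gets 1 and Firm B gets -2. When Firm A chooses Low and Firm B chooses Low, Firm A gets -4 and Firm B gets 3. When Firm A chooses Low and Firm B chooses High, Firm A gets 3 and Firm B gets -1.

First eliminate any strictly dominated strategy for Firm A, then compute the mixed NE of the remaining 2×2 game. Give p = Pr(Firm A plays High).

Firm A's strategy Medium is strictly dominated by Low: -4 > -7 and 3 > 1. Eliminate Medium.
Set Firm B's expected payoff from Low equal to that from High:
  Firm B's payoff from Low: p·4 + (1−p)·3 = p + 3
  Firm B's payoff from High: p·7 + (1−p)·(-1) = 8p - 1
  p + 3 = 8p - 1  ⇒  -7p = -4  ⇒  p = 4/7.

p = 4/7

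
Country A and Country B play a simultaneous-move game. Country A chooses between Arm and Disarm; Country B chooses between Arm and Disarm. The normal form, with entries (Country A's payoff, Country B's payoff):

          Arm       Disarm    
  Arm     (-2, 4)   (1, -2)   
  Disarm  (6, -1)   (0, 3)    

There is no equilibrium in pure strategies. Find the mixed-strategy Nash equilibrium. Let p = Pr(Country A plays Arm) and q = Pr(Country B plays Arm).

For Country B to be willing to mix, Country B must be indifferent between Arm and Disarm, which pins down Country A's mix.
  Country B's payoff from Arm: p·4 + (1−p)·(-1) = 5p - 1
  Country B's payoff from Disarm: p·(-2) + (1−p)·3 = -5p + 3
  5p - 1 = -5p + 3  ⇒  10p = 4  ⇒  p = 2/5.
For Country A to be willing to mix, Country A must be indifferent between Arm and Disarm, which pins down Country B's mix.
  Country A's payoff to Arm: q·(-2) + (1−q)·1 = -3q + 1
  Country A's payoff to Disarm: q·6 + (1−q)·0 = 6q
  -3q + 1 = 6q  ⇒  -9q = -1  ⇒  q = 1/9.

p = 2/5, q = 1/9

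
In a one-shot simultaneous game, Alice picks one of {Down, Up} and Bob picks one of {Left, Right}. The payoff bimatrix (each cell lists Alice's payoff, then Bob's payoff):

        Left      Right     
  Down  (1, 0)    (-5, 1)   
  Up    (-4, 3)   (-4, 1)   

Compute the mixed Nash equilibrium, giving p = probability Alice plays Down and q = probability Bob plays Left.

Alice's mix must leave Bob indifferent between Left and Right.
  Bob's payoff from Left: p·0 + (1−p)·3 = -3p + 3
  Bob's payoff from Right: p·1 + (1−p)·1 = 1
  -3p + 3 = 1  ⇒  -3p = -2  ⇒  p = 2/3.
In a mixed equilibrium Alice is indifferent between Down and Up; this condition fixes q.
  Alice's expected payoff from Down: q·1 + (1−q)·(-5) = 6q - 5
  Alice's expected payoff from Up: q·(-4) + (1−q)·(-4) = -4
  6q - 5 = -4  ⇒  6q = 1  ⇒  q = 1/6.

p = 2/3, q = 1/6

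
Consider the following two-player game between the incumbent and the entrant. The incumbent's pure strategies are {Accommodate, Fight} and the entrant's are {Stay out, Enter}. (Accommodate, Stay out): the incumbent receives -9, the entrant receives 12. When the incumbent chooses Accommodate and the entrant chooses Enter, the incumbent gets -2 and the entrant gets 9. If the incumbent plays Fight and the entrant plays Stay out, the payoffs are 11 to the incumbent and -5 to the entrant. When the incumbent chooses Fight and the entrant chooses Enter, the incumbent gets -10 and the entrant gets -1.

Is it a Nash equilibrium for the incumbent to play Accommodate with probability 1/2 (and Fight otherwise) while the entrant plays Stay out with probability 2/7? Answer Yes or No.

No

Given the incumbent's mix p = 1/2, the entrant's payoff from Stay out is 7/2 but from Enter is 4. The entrant strictly prefers Enter, so the entrant would not mix.
So the proposed profile is not a Nash equilibrium.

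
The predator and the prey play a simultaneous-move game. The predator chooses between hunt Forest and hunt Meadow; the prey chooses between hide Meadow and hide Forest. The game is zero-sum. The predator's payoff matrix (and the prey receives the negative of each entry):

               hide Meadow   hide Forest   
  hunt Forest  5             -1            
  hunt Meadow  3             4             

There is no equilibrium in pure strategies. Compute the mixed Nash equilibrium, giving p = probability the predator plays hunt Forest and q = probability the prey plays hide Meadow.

In a mixed equilibrium the prey is indifferent between hide Meadow and hide Forest; this condition fixes p.
  the prey's expected payoff from hide Meadow: p·(-5) + (1−p)·(-3) = -2p - 3
  the prey's expected payoff from hide Forest: p·1 + (1−p)·(-4) = 5p - 4
  -2p - 3 = 5p - 4  ⇒  -7p = -1  ⇒  p = 1/7.
For the predator to be willing to mix, the predator must be indifferent between hunt Forest and hunt Meadow, which pins down the prey's mix.
  the predator's payoff to hunt Forest: q·5 + (1−q)·(-1) = 6q - 1
  the predator's payoff to hunt Meadow: q·3 + (1−q)·4 = -q + 4
  6q - 1 = -q + 4  ⇒  7q = 5  ⇒  q = 5/7.

p = 1/7, q = 5/7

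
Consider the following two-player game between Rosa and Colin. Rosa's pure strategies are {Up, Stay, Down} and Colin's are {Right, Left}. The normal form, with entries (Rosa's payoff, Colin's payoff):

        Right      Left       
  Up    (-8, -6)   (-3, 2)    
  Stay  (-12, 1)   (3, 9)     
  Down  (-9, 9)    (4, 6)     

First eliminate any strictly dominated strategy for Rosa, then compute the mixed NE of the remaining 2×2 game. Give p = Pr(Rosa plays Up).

p = 3/11

Rosa's strategy Stay is strictly dominated by Down: -9 > -12 and 4 > 3. Eliminate Stay.
Rosa's mix must leave Colin indifferent between Right and Left.
  Colin's payoff from Right: p·(-6) + (1−p)·9 = -15p + 9
  Colin's payoff from Left: p·2 + (1−p)·6 = -4p + 6
  -15p + 9 = -4p + 6  ⇒  -11p = -3  ⇒  p = 3/11.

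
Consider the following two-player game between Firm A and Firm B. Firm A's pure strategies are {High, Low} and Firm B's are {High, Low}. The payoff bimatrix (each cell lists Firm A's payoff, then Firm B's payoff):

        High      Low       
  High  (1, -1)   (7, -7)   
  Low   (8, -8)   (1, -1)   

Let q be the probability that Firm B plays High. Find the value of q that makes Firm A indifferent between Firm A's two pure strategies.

In a mixed equilibrium Firm A is indifferent between High and Low; this condition fixes q.
  Firm A's payoff to High: q·1 + (1−q)·7 = -6q + 7
  Firm A's payoff to Low: q·8 + (1−q)·1 = 7q + 1
  -6q + 7 = 7q + 1  ⇒  -13q = -6  ⇒  q = 6/13.

q = 6/13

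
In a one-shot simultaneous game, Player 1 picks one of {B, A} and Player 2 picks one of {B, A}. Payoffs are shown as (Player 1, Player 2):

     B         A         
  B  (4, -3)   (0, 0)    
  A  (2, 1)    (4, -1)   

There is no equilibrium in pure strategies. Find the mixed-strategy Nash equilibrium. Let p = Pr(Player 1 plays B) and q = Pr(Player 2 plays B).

p = 2/5, q = 2/3

Player 1's mix must leave Player 2 indifferent between B and A.
  Player 2's payoff from B: p·(-3) + (1−p)·1 = -4p + 1
  Player 2's payoff from A: p·0 + (1−p)·(-1) = p - 1
  -4p + 1 = p - 1  ⇒  -5p = -2  ⇒  p = 2/5.
Player 1's indifference between B and A determines Player 2's mixing probability q:
  Player 1's payoff from B: q·4 + (1−q)·0 = 4q
  Player 1's payoff from A: q·2 + (1−q)·4 = -2q + 4
  4q = -2q + 4  ⇒  6q = 4  ⇒  q = 2/3.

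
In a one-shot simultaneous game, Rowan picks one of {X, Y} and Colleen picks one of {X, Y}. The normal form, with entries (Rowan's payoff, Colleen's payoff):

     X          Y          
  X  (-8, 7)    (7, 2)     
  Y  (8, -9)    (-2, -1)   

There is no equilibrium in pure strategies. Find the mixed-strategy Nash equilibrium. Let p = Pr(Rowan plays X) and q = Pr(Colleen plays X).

Set Colleen's expected payoff from X equal to that from Y:
  Colleen's payoff from X: p·7 + (1−p)·(-9) = 16p - 9
  Colleen's payoff from Y: p·2 + (1−p)·(-1) = 3p - 1
  16p - 9 = 3p - 1  ⇒  13p = 8  ⇒  p = 8/13.
Colleen's mix must leave Rowan indifferent between X and Y.
  Rowan's expected payoff from X: q·(-8) + (1−q)·7 = -15q + 7
  Rowan's expected payoff from Y: q·8 + (1−q)·(-2) = 10q - 2
  -15q + 7 = 10q - 2  ⇒  -25q = -9  ⇒  q = 9/25.

p = 8/13, q = 9/25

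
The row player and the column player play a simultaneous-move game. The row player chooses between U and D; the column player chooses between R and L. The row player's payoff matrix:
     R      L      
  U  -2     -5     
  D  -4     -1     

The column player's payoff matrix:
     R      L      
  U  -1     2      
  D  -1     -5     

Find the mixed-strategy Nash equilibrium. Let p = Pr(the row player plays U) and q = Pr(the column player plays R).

p = 4/7, q = 2/3

Set the column player's expected payoff from R equal to that from L:
  the column player's payoff to R: p·(-1) + (1−p)·(-1) = -1
  the column player's payoff to L: p·2 + (1−p)·(-5) = 7p - 5
  -1 = 7p - 5  ⇒  -7p = -4  ⇒  p = 4/7.
In a mixed equilibrium the row player is indifferent between U and D; this condition fixes q.
  the row player's payoff from U: q·(-2) + (1−q)·(-5) = 3q - 5
  the row player's payoff from D: q·(-4) + (1−q)·(-1) = -3q - 1
  3q - 5 = -3q - 1  ⇒  6q = 4  ⇒  q = 2/3.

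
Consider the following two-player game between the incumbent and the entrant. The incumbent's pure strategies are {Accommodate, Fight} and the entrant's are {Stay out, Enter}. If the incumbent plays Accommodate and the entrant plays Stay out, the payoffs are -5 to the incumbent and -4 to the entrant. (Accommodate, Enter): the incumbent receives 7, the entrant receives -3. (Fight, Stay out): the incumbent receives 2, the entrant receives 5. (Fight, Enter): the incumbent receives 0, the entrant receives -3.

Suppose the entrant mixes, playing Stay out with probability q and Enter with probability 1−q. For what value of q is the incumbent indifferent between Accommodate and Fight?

q = 1/2

The entrant's mix must leave the incumbent indifferent between Accommodate and Fight.
  the incumbent's expected payoff from Accommodate: q·(-5) + (1−q)·7 = -12q + 7
  the incumbent's expected payoff from Fight: q·2 + (1−q)·0 = 2q
  -12q + 7 = 2q  ⇒  -14q = -7  ⇒  q = 1/2.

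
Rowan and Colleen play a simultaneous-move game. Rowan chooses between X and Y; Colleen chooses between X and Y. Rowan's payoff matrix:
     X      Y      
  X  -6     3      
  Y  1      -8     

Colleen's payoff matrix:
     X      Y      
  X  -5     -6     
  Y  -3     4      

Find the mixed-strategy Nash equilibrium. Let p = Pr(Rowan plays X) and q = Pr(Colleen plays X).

p = 7/8, q = 11/18

Colleen's indifference between X and Y determines Rowan's mixing probability p:
  Colleen's payoff from X: p·(-5) + (1−p)·(-3) = -2p - 3
  Colleen's payoff from Y: p·(-6) + (1−p)·4 = -10p + 4
  -2p - 3 = -10p + 4  ⇒  8p = 7  ⇒  p = 7/8.
In a mixed equilibrium Rowan is indifferent between X and Y; this condition fixes q.
  Rowan's payoff to X: q·(-6) + (1−q)·3 = -9q + 3
  Rowan's payoff to Y: q·1 + (1−q)·(-8) = 9q - 8
  -9q + 3 = 9q - 8  ⇒  -18q = -11  ⇒  q = 11/18.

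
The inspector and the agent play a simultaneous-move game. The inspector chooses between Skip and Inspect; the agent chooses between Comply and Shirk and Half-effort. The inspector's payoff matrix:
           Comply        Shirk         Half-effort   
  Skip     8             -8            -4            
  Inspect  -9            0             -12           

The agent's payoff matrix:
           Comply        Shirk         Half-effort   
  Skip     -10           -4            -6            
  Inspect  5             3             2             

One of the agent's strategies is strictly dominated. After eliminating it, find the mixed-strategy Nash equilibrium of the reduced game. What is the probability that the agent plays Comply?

The agent's strategy Half-effort is strictly dominated by Shirk: -4 > -6 and 3 > 2. Eliminate Half-effort.
For the inspector to be willing to mix, the inspector must be indifferent between Skip and Inspect, which pins down the agent's mix.
  the inspector's expected payoff from Skip: q·8 + (1−q)·(-8) = 16q - 8
  the inspector's expected payoff from Inspect: q·(-9) + (1−q)·0 = -9q
  16q - 8 = -9q  ⇒  25q = 8  ⇒  q = 8/25.

q = 8/25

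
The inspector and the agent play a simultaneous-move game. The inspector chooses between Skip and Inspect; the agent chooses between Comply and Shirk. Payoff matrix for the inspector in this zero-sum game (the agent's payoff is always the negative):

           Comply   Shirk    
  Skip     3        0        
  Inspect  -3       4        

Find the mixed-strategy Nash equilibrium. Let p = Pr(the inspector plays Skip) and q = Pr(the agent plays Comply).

In a mixed equilibrium the agent is indifferent between Comply and Shirk; this condition fixes p.
  the agent's expected payoff from Comply: p·(-3) + (1−p)·3 = -6p + 3
  the agent's expected payoff from Shirk: p·0 + (1−p)·(-4) = 4p - 4
  -6p + 3 = 4p - 4  ⇒  -10p = -7  ⇒  p = 7/10.
Set the inspector's expected payoff from Skip equal to that from Inspect:
  the inspector's expected payoff from Skip: q·3 + (1−q)·0 = 3q
  the inspector's expected payoff from Inspect: q·(-3) + (1−q)·4 = -7q + 4
  3q = -7q + 4  ⇒  10q = 4  ⇒  q = 2/5.

p = 7/10, q = 2/5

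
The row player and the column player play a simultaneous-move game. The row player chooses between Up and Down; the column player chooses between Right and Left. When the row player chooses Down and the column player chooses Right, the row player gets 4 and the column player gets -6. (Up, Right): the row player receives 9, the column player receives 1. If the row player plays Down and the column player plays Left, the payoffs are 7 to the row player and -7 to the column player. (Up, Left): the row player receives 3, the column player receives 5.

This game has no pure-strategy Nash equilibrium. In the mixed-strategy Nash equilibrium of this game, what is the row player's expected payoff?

Set the row player's expected payoff from Up equal to that from Down:
  the row player's payoff from Up: q·9 + (1−q)·3 = 6q + 3
  the row player's payoff from Down: q·4 + (1−q)·7 = -3q + 7
  6q + 3 = -3q + 7  ⇒  9q = 4  ⇒  q = 4/9.
At equilibrium the row player is indifferent across rows, so the row player's payoff equals the payoff from Up: (4/9)·9 + (5/9)·3 = 17/3.

17/3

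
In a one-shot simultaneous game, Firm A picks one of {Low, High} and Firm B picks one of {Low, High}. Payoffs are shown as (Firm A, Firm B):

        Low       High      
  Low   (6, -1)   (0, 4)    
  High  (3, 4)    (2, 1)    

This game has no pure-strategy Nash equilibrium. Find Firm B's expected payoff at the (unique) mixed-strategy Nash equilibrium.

17/8

Firm B's indifference between Low and High determines Firm A's mixing probability p:
  Firm B's payoff to Low: p·(-1) + (1−p)·4 = -5p + 4
  Firm B's payoff to High: p·4 + (1−p)·1 = 3p + 1
  -5p + 4 = 3p + 1  ⇒  -8p = -3  ⇒  p = 3/8.
At equilibrium Firm B is indifferent across columns, so Firm B's payoff equals the payoff from Low: (3/8)·(-1) + (5/8)·4 = 17/8.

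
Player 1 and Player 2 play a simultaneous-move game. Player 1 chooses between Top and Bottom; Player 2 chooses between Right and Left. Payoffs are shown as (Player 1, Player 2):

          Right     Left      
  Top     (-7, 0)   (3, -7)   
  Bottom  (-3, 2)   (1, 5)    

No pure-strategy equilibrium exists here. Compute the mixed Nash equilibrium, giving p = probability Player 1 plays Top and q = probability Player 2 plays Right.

p = 3/10, q = 1/3

For Player 2 to be willing to mix, Player 2 must be indifferent between Right and Left, which pins down Player 1's mix.
  Player 2's payoff to Right: p·0 + (1−p)·2 = -2p + 2
  Player 2's payoff to Left: p·(-7) + (1−p)·5 = -12p + 5
  -2p + 2 = -12p + 5  ⇒  10p = 3  ⇒  p = 3/10.
Player 2's mix must leave Player 1 indifferent between Top and Bottom.
  Player 1's expected payoff from Top: q·(-7) + (1−q)·3 = -10q + 3
  Player 1's expected payoff from Bottom: q·(-3) + (1−q)·1 = -4q + 1
  -10q + 3 = -4q + 1  ⇒  -6q = -2  ⇒  q = 1/3.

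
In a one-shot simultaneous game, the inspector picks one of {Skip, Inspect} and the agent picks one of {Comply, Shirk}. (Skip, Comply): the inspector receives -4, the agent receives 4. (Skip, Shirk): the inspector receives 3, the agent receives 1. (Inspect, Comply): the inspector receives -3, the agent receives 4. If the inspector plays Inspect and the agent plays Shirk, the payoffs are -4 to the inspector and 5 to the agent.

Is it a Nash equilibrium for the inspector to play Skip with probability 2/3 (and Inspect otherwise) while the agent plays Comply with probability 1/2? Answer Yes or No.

No

Given the inspector's mix p = 2/3, the agent's payoff from Comply is 4 but from Shirk is 7/3. The agent strictly prefers Comply, so the agent would not mix.
So the proposed profile is not a Nash equilibrium.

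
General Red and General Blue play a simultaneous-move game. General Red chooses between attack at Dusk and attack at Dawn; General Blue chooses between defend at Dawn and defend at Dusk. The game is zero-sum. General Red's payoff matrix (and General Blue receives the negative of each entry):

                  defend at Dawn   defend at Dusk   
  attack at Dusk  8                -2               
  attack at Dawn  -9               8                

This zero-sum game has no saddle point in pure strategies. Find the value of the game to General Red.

v = 46/27

General Red's indifference between attack at Dusk and attack at Dawn determines General Blue's mixing probability q:
  General Red's expected payoff from attack at Dusk: q·8 + (1−q)·(-2) = 10q - 2
  General Red's expected payoff from attack at Dawn: q·(-9) + (1−q)·8 = -17q + 8
  10q - 2 = -17q + 8  ⇒  27q = 10  ⇒  q = 10/27.
The value is General Red's expected payoff against this mix (using attack at Dusk): (10/27)·8 + (17/27)·(-2) = 46/27.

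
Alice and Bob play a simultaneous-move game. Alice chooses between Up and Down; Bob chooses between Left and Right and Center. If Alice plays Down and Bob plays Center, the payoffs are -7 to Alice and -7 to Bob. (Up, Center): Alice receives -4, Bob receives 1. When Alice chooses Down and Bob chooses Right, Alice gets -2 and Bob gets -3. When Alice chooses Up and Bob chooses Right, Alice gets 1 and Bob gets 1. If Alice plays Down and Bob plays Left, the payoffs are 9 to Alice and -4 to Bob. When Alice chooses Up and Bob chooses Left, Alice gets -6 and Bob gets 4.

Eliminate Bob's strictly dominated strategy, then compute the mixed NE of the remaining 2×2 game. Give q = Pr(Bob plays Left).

q = 1/6

Bob's strategy Center is strictly dominated by Left: 4 > 1 and -4 > -7. Eliminate Center.
For Alice to be willing to mix, Alice must be indifferent between Up and Down, which pins down Bob's mix.
  Alice's payoff from Up: q·(-6) + (1−q)·1 = -7q + 1
  Alice's payoff from Down: q·9 + (1−q)·(-2) = 11q - 2
  -7q + 1 = 11q - 2  ⇒  -18q = -3  ⇒  q = 1/6.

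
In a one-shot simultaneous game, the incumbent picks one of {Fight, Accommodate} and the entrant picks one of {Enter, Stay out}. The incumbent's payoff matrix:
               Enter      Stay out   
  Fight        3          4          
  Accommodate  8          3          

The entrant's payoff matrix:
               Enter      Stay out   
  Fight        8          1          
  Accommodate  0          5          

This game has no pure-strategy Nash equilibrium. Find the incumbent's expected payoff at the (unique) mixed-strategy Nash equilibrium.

In a mixed equilibrium the incumbent is indifferent between Fight and Accommodate; this condition fixes q.
  the incumbent's expected payoff from Fight: q·3 + (1−q)·4 = -q + 4
  the incumbent's expected payoff from Accommodate: q·8 + (1−q)·3 = 5q + 3
  -q + 4 = 5q + 3  ⇒  -6q = -1  ⇒  q = 1/6.
At equilibrium the incumbent is indifferent across rows, so the incumbent's payoff equals the payoff from Fight: (1/6)·3 + (5/6)·4 = 23/6.

23/6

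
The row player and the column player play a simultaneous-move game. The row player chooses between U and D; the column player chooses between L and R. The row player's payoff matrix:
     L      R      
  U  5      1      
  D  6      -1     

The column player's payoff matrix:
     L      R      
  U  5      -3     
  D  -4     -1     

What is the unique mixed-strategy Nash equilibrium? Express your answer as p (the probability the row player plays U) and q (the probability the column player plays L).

The row player's mix must leave the column player indifferent between L and R.
  the column player's expected payoff from L: p·5 + (1−p)·(-4) = 9p - 4
  the column player's expected payoff from R: p·(-3) + (1−p)·(-1) = -2p - 1
  9p - 4 = -2p - 1  ⇒  11p = 3  ⇒  p = 3/11.
The row player's indifference between U and D determines the column player's mixing probability q:
  the row player's expected payoff from U: q·5 + (1−q)·1 = 4q + 1
  the row player's expected payoff from D: q·6 + (1−q)·(-1) = 7q - 1
  4q + 1 = 7q - 1  ⇒  -3q = -2  ⇒  q = 2/3.

p = 3/11, q = 2/3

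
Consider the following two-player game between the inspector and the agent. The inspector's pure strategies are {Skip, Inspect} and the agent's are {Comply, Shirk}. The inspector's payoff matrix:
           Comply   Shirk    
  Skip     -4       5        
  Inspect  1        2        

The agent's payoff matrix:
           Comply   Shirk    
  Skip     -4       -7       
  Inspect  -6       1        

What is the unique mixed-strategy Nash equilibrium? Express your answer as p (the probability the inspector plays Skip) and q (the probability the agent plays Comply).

Set the agent's expected payoff from Comply equal to that from Shirk:
  the agent's payoff from Comply: p·(-4) + (1−p)·(-6) = 2p - 6
  the agent's payoff from Shirk: p·(-7) + (1−p)·1 = -8p + 1
  2p - 6 = -8p + 1  ⇒  10p = 7  ⇒  p = 7/10.
In a mixed equilibrium the inspector is indifferent between Skip and Inspect; this condition fixes q.
  the inspector's payoff from Skip: q·(-4) + (1−q)·5 = -9q + 5
  the inspector's payoff from Inspect: q·1 + (1−q)·2 = -q + 2
  -9q + 5 = -q + 2  ⇒  -8q = -3  ⇒  q = 3/8.

p = 7/10, q = 3/8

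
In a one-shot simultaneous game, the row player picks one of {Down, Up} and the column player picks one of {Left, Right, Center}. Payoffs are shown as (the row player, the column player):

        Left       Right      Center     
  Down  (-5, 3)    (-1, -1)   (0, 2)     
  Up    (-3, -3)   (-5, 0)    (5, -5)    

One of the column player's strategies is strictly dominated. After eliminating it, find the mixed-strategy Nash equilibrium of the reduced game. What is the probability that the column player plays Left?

The column player's strategy Center is strictly dominated by Left: 3 > 2 and -3 > -5. Eliminate Center.
For the row player to be willing to mix, the row player must be indifferent between Down and Up, which pins down the column player's mix.
  the row player's payoff to Down: q·(-5) + (1−q)·(-1) = -4q - 1
  the row player's payoff to Up: q·(-3) + (1−q)·(-5) = 2q - 5
  -4q - 1 = 2q - 5  ⇒  -6q = -4  ⇒  q = 2/3.

q = 2/3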